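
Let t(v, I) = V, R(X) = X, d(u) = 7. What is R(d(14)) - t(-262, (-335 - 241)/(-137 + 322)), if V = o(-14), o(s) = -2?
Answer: 9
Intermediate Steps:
V = -2
t(v, I) = -2
R(d(14)) - t(-262, (-335 - 241)/(-137 + 322)) = 7 - 1*(-2) = 7 + 2 = 9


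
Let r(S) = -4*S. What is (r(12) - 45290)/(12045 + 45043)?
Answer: -22669/28544 ≈ -0.79418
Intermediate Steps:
(r(12) - 45290)/(12045 + 45043) = (-4*12 - 45290)/(12045 + 45043) = (-48 - 45290)/57088 = -45338*1/57088 = -22669/28544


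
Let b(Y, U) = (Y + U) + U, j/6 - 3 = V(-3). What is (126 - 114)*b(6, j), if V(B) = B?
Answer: 72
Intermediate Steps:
j = 0 (j = 18 + 6*(-3) = 18 - 18 = 0)
b(Y, U) = Y + 2*U (b(Y, U) = (U + Y) + U = Y + 2*U)
(126 - 114)*b(6, j) = (126 - 114)*(6 + 2*0) = 12*(6 + 0) = 12*6 = 72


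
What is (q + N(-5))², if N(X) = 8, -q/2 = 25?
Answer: 1764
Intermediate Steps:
q = -50 (q = -2*25 = -50)
(q + N(-5))² = (-50 + 8)² = (-42)² = 1764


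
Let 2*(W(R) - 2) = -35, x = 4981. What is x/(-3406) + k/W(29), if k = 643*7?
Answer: -30815223/105586 ≈ -291.85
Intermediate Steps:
W(R) = -31/2 (W(R) = 2 + (1/2)*(-35) = 2 - 35/2 = -31/2)
k = 4501
x/(-3406) + k/W(29) = 4981/(-3406) + 4501/(-31/2) = 4981*(-1/3406) + 4501*(-2/31) = -4981/3406 - 9002/31 = -30815223/105586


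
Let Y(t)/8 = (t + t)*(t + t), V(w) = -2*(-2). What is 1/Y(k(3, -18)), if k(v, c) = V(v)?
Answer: 1/512 ≈ 0.0019531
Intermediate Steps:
V(w) = 4
k(v, c) = 4
Y(t) = 32*t² (Y(t) = 8*((t + t)*(t + t)) = 8*((2*t)*(2*t)) = 8*(4*t²) = 32*t²)
1/Y(k(3, -18)) = 1/(32*4²) = 1/(32*16) = 1/512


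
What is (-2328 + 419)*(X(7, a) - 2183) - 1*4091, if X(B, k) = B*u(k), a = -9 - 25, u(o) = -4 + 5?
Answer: 4149893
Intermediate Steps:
u(o) = 1
a = -34
X(B, k) = B (X(B, k) = B*1 = B)
(-2328 + 419)*(X(7, a) - 2183) - 1*4091 = (-2328 + 419)*(7 - 2183) - 1*4091 = -1909*(-2176) - 4091 = 4153984 - 4091 = 4149893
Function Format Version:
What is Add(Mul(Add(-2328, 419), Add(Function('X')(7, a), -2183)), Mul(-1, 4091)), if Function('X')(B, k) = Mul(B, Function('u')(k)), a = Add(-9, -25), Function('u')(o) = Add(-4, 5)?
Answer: 4149893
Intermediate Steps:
Function('u')(o) = 1
a = -34
Function('X')(B, k) = B (Function('X')(B, k) = Mul(B, 1) = B)
Add(Mul(Add(-2328, 419), Add(Function('X')(7, a), -2183)), Mul(-1, 4091)) = Add(Mul(Add(-2328, 419), Add(7, -2183)), Mul(-1, 4091)) = Add(Mul(-1909, -2176), -4091) = Add(4153984, -4091) = 4149893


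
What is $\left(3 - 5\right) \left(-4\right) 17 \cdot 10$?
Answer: $1360$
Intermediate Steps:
$\left(3 - 5\right) \left(-4\right) 17 \cdot 10 = \left(-2\right) \left(-4\right) 17 \cdot 10 = 8 \cdot 17 \cdot 10 = 136 \cdot 10 = 1360$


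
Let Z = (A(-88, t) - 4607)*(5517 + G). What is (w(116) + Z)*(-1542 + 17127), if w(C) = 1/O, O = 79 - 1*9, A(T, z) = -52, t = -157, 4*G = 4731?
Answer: -13621224334161/28 ≈ -4.8647e+11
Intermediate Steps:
G = 4731/4 (G = (1/4)*4731 = 4731/4 ≈ 1182.8)
O = 70 (O = 79 - 9 = 70)
Z = -124856541/4 (Z = (-52 - 4607)*(5517 + 4731/4) = -4659*26799/4 = -124856541/4 ≈ -3.1214e+7)
w(C) = 1/70
(w(116) + Z)*(-1542 + 17127) = (1/70 - 124856541/4)*(-1542 + 17127) = -4369978933/140*15585 = -13621224334161/28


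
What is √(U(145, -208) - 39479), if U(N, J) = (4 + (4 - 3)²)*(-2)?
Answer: I*√39489 ≈ 198.72*I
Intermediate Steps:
U(N, J) = -10 (U(N, J) = (4 + 1²)*(-2) = (4 + 1)*(-2) = 5*(-2) = -10)
√(U(145, -208) - 39479) = √(-10 - 39479) = √(-39489) = I*√39489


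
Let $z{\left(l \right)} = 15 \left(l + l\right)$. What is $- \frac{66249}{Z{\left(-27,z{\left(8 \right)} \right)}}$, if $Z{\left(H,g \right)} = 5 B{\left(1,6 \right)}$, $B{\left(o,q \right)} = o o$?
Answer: $- \frac{66249}{5} \approx -13250.0$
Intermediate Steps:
$z{\left(l \right)} = 30 l$ ($z{\left(l \right)} = 15 \cdot 2 l = 30 l$)
$B{\left(o,q \right)} = o^{2}$
$Z{\left(H,g \right)} = 5$ ($Z{\left(H,g \right)} = 5 \cdot 1^{2} = 5 \cdot 1 = 5$)
$- \frac{66249}{Z{\left(-27,z{\left(8 \right)} \right)}} = - \frac{66249}{5}$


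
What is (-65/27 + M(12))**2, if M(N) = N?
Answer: 67081/729 ≈ 92.018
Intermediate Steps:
(-65/27 + M(12))**2 = (-65/27 + 12)**2 = (259/27)**2 = 67081/729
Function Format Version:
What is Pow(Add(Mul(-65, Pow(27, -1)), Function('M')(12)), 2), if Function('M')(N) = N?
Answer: Rational(67081, 729) ≈ 92.018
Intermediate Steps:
Pow(Add(Mul(-65, Pow(27, -1)), Function('M')(12)), 2) = Pow(Add(Mul(-65, Pow(27, -1)), 12), 2) = Pow(Add(Mul(-65, Rational(1, 27)), 12), 2) = Pow(Add(Rational(-65, 27), 12), 2) = Pow(Rational(259, 27), 2) = Rational(67081, 729)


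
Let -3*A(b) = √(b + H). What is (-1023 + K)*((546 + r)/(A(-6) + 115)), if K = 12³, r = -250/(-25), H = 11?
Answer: 20284965/5951 + 58797*√5/5951 ≈ 3430.8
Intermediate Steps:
r = 10 (r = -250*(-1/25) = 10)
A(b) = -√(11 + b)/3 (A(b) = -√(b + 11)/3 = -√(11 + b)/3)
K = 1728
(-1023 + K)*((546 + r)/(A(-6) + 115)) = (-1023 + 1728)*((546 + 10)/(-√(11 - 6)/3 + 115)) = 705*(556/(-√5/3 + 115)) = 705*(556/(115 - √5/3)) = 391980/(115 - √5/3)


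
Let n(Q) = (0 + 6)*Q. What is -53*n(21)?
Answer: -6678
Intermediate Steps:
n(Q) = 6*Q
-53*n(21) = -318*21 = -53*126 = -6678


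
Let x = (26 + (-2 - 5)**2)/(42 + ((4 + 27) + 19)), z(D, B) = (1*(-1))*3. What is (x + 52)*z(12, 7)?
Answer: -14577/92 ≈ -158.45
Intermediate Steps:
z(D, B) = -3 (z(D, B) = -1*3 = -3)
x = 75/92 (x = (26 + (-7)**2)/(42 + (31 + 19)) = (26 + 49)/(42 + 50) = 75/92 ≈ 0.81522)
(x + 52)*z(12, 7) = (75/92 + 52)*(-3) = (4859/92)*(-3) = -14577/92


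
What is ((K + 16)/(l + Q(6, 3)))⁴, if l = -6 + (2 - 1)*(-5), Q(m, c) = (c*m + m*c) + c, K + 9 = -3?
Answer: 1/2401 ≈ 0.00041649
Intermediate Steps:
K = -12 (K = -9 - 3 = -12)
Q(m, c) = c + 2*c*m (Q(m, c) = (c*m + c*m) + c = 2*c*m + c = c + 2*c*m)
l = -11 (l = -6 + 1*(-5) = -6 - 5 = -11)
((K + 16)/(l + Q(6, 3)))⁴ = ((-12 + 16)/(-11 + 3*(1 + 2*6)))⁴ = (4/(-11 + 3*(1 + 12)))⁴ = (4/(-11 + 3*13))⁴ = (4/(-11 + 39))⁴ = (4/28)⁴ = (4*(1/28))⁴ = (⅐)⁴ = 1/2401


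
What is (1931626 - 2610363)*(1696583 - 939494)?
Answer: -513864316593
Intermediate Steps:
(1931626 - 2610363)*(1696583 - 939494) = -678737*757089 = -513864316593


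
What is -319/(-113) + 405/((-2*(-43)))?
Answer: 73199/9718 ≈ 7.5323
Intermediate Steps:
-319/(-113) + 405/((-2*(-43))) = -319*(-1/113) + 405/86 = 319/113 + 405*(1/86) = 319/113 + 405/86 = 73199/9718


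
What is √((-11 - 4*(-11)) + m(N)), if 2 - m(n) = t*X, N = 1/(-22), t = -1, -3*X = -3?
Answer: 6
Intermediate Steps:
X = 1 (X = -⅓*(-3) = 1)
N = -1/22 (N = 1*(-1/22) = -1/22 ≈ -0.045455)
m(n) = 3 (m(n) = 2 - (-1) = 2 - 1*(-1) = 2 + 1 = 3)
√((-11 - 4*(-11)) + m(N)) = √((-11 - 4*(-11)) + 3) = √((-11 + 44) + 3) = √(33 + 3) = √36 = 6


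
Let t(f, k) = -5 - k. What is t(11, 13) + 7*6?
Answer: 24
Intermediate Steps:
t(11, 13) + 7*6 = (-5 - 1*13) + 7*6 = (-5 - 13) + 42 = -18 + 42 = 24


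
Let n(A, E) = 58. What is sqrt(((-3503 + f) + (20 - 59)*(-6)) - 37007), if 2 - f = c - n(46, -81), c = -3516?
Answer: 10*I*sqrt(367) ≈ 191.57*I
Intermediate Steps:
f = 3576 (f = 2 - (-3516 - 1*58) = 2 - (-3516 - 58) = 2 - 1*(-3574) = 2 + 3574 = 3576)
sqrt(((-3503 + f) + (20 - 59)*(-6)) - 37007) = sqrt(((-3503 + 3576) + (20 - 59)*(-6)) - 37007) = sqrt((73 - 39*(-6)) - 37007) = sqrt((73 + 234) - 37007) = sqrt(307 - 37007) = sqrt(-36700) = 10*I*sqrt(367)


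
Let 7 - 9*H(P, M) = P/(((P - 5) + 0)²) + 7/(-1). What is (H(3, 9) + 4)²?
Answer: 38809/1296 ≈ 29.945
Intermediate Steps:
H(P, M) = 14/9 - P/(9*(-5 + P)²) (H(P, M) = 7/9 - (P/(((P - 5) + 0)²) + 7/(-1))/9 = 7/9 - (P/(((-5 + P) + 0)²) + 7*(-1))/9 = 7/9 - (P/((-5 + P)²) - 7)/9 = 7/9 - (P/(-5 + P)² - 7)/9 = 7/9 - (-7 + P/(-5 + P)²)/9 = 7/9 + (7/9 - P/(9*(-5 + P)²)) = 14/9 - P/(9*(-5 + P)²))
(H(3, 9) + 4)² = ((14/9 - ⅑*3/(-5 + 3)²) + 4)² = ((14/9 - ⅑*3/(-2)²) + 4)² = ((14/9 - ⅑*3*¼) + 4)² = ((14/9 - 1/12) + 4)² = (53/36 + 4)² = (197/36)² = 38809/1296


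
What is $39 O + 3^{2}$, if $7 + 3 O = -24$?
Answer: $-394$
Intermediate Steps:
$O = - \frac{31}{3}$ ($O = - \frac{7}{3} + \frac{1}{3} \left(-24\right) = - \frac{7}{3} - 8 = - \frac{31}{3} \approx -10.333$)
$39 O + 3^{2} = 39 \left(- \frac{31}{3}\right) + 3^{2} = -403 + 9 = -394$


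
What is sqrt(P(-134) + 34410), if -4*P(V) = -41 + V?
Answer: sqrt(137815)/2 ≈ 185.62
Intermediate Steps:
P(V) = 41/4 - V/4 (P(V) = -(-41 + V)/4 = 41/4 - V/4)
sqrt(P(-134) + 34410) = sqrt((41/4 - 1/4*(-134)) + 34410) = sqrt((41/4 + 67/2) + 34410) = sqrt(175/4 + 34410) = sqrt(137815/4) = sqrt(137815)/2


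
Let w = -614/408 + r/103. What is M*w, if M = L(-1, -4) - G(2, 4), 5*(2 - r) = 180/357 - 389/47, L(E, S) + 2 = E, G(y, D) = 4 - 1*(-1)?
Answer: 101647466/8641185 ≈ 11.763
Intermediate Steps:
G(y, D) = 5 (G(y, D) = 4 + 1 = 5)
L(E, S) = -2 + E
r = 99401/27965 (r = 2 - (180/357 - 389/47)/5 = 2 - (180*(1/357) - 389*1/47)/5 = 2 - (60/119 - 389/47)/5 = 2 - ⅕*(-43471/5593) = 2 + 43471/27965 = 99401/27965 ≈ 3.5545)
M = -8 (M = (-2 - 1) - 1*5 = -3 - 5 = -8)
w = -50823733/34564740 (w = -614/408 + (99401/27965)/103 = -614*1/408 + (99401/27965)*(1/103) = -307/204 + 99401/2880395 = -50823733/34564740 ≈ -1.4704)
M*w = -8*(-50823733/34564740) = 101647466/8641185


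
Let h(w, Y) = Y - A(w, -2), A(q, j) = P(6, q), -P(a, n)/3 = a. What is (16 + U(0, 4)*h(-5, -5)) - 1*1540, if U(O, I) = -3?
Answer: -1563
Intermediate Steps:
P(a, n) = -3*a
A(q, j) = -18 (A(q, j) = -3*6 = -18)
h(w, Y) = 18 + Y (h(w, Y) = Y - 1*(-18) = Y + 18 = 18 + Y)
(16 + U(0, 4)*h(-5, -5)) - 1*1540 = (16 - 3*(18 - 5)) - 1*1540 = (16 - 3*13) - 1540 = (16 - 39) - 1540 = -23 - 1540 = -1563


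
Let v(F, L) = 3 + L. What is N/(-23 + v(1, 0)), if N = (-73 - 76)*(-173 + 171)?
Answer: -149/10 ≈ -14.900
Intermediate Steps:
N = 298 (N = -149*(-2) = 298)
N/(-23 + v(1, 0)) = 298/(-23 + (3 + 0)) = 298/(-23 + 3) = 298/(-20) = -1/20*298 = -149/10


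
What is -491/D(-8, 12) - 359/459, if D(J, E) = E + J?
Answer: -226805/1836 ≈ -123.53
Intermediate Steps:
-491/D(-8, 12) - 359/459 = -491/(12 - 8) - 359/459 = -491/4 - 359*1/459 = -491*¼ - 359/459 = -491/4 - 359/459 = -226805/1836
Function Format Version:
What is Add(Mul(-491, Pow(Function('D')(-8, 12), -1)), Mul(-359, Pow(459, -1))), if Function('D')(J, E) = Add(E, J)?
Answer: Rational(-226805, 1836) ≈ -123.53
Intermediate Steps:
Add(Mul(-491, Pow(Function('D')(-8, 12), -1)), Mul(-359, Pow(459, -1))) = Add(Mul(-491, Pow(Add(12, -8), -1)), Mul(-359, Pow(459, -1))) = Add(Mul(-491, Pow(4, -1)), Mul(-359, Rational(1, 459))) = Add(Mul(-491, Rational(1, 4)), Rational(-359, 459)) = Add(Rational(-491, 4), Rational(-359, 459)) = Rational(-226805, 1836)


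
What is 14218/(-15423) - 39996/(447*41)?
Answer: -292477198/94219107 ≈ -3.1042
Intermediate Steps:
14218/(-15423) - 39996/(447*41) = 14218*(-1/15423) - 39996/18327 = -14218/15423 - 39996*1/18327 = -14218/15423 - 13332/6109 = -292477198/94219107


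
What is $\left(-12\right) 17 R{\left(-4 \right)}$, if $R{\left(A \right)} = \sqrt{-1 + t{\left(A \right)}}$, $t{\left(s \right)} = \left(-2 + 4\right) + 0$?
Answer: $-204$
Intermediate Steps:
$t{\left(s \right)} = 2$ ($t{\left(s \right)} = 2 + 0 = 2$)
$R{\left(A \right)} = 1$ ($R{\left(A \right)} = \sqrt{-1 + 2} = \sqrt{1} = 1$)
$\left(-12\right) 17 R{\left(-4 \right)} = \left(-12\right) 17 \cdot 1 = \left(-204\right) 1 = -204$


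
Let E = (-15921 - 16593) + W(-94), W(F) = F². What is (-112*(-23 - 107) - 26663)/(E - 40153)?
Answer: 12103/63831 ≈ 0.18961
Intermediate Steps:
E = -23678 (E = (-15921 - 16593) + (-94)² = -32514 + 8836 = -23678)
(-112*(-23 - 107) - 26663)/(E - 40153) = (-112*(-23 - 107) - 26663)/(-23678 - 40153) = (-112*(-130) - 26663)/(-63831) = (14560 - 26663)*(-1/63831) = -12103*(-1/63831) = 12103/63831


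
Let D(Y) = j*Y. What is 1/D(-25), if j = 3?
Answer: -1/75 ≈ -0.013333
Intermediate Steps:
D(Y) = 3*Y
1/D(-25) = 1/(3*(-25)) = 1/(-75) = -1/75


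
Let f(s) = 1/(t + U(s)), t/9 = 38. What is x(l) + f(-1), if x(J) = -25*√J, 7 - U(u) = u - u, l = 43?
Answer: 1/349 - 25*√43 ≈ -163.93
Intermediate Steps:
U(u) = 7 (U(u) = 7 - (u - u) = 7 - 1*0 = 7 + 0 = 7)
t = 342 (t = 9*38 = 342)
f(s) = 1/349 (f(s) = 1/(342 + 7) = 1/349)
x(l) + f(-1) = -25*√43 + 1/349 = 1/349 - 25*√43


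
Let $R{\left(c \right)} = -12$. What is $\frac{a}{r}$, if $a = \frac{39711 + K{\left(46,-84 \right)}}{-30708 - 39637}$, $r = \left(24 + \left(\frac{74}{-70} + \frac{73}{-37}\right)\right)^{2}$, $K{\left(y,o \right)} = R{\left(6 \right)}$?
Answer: $- \frac{134497405}{104799602416} \approx -0.0012834$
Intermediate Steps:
$K{\left(y,o \right)} = -12$
$r = \frac{737448336}{1677025}$ ($r = \left(24 + \left(74 \left(- \frac{1}{70}\right) + 73 \left(- \frac{1}{37}\right)\right)\right)^{2} = \left(24 - \frac{3924}{1295}\right)^{2} = \left(\frac{27156}{1295}\right)^{2} = \frac{737448336}{1677025} \approx 439.74$)
$a = - \frac{3609}{6395}$ ($a = \frac{39711 - 12}{-30708 - 39637} = \frac{39699}{-70345} = 39699 \left(- \frac{1}{70345}\right) = - \frac{3609}{6395} \approx -0.56435$)
$\frac{a}{r} = - \frac{3609}{6395 \cdot \frac{737448336}{1677025}} = \left(- \frac{3609}{6395}\right) \frac{1677025}{737448336} = - \frac{134497405}{104799602416}$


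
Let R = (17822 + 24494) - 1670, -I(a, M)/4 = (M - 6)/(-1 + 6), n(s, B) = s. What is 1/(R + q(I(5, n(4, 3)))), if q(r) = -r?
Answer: 5/203222 ≈ 2.4604e-5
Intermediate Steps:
I(a, M) = 24/5 - 4*M/5 (I(a, M) = -4*(M - 6)/(-1 + 6) = -4*(-6 + M)/5 = -4*(-6/5 + M/5) = 24/5 - 4*M/5)
R = 40646 (R = 42316 - 1670 = 40646)
1/(R + q(I(5, n(4, 3)))) = 1/(40646 - (24/5 - 4/5*4)) = 1/(40646 - (24/5 - 16/5)) = 1/(40646 - 1*8/5) = 1/(40646 - 8/5) = 1/(203222/5) = 5/203222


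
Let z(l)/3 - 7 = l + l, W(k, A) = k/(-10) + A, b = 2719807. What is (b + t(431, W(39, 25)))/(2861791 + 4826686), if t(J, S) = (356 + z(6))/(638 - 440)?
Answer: 538522199/1522318446 ≈ 0.35375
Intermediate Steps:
W(k, A) = A - k/10 (W(k, A) = -k/10 + A = A - k/10)
z(l) = 21 + 6*l (z(l) = 21 + 3*(l + l) = 21 + 3*(2*l) = 21 + 6*l)
t(J, S) = 413/198 (t(J, S) = (356 + (21 + 6*6))/(638 - 440) = (356 + (21 + 36))/198 = (356 + 57)*(1/198) = 413*(1/198) = 413/198)
(b + t(431, W(39, 25)))/(2861791 + 4826686) = (2719807 + 413/198)/(2861791 + 4826686) = (538522199/198)/7688477 = (538522199/198)*(1/7688477) = 538522199/1522318446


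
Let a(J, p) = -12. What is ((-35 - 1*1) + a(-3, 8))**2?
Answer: 2304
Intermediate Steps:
((-35 - 1*1) + a(-3, 8))**2 = ((-35 - 1*1) - 12)**2 = ((-35 - 1) - 12)**2 = (-36 - 12)**2 = (-48)**2 = 2304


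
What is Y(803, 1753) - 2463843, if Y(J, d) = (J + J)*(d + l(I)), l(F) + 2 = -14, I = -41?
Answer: 325779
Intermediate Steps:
l(F) = -16 (l(F) = -2 - 14 = -16)
Y(J, d) = 2*J*(-16 + d) (Y(J, d) = (J + J)*(d - 16) = (2*J)*(-16 + d) = 2*J*(-16 + d))
Y(803, 1753) - 2463843 = 2*803*(-16 + 1753) - 2463843 = 2*803*1737 - 2463843 = 2789622 - 2463843 = 325779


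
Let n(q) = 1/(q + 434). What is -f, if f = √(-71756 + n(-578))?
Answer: -I*√10332865/12 ≈ -267.87*I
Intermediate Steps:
n(q) = 1/(434 + q)
f = I*√10332865/12 (f = √(-71756 + 1/(434 - 578)) = √(-71756 + 1/(-144)) = √(-71756 - 1/144) = √(-10332865/144) = I*√10332865/12 ≈ 267.87*I)
-f = -I*√10332865/12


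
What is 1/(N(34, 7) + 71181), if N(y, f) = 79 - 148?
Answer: 1/71112 ≈ 1.4062e-5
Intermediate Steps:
N(y, f) = -69
1/(N(34, 7) + 71181) = 1/(-69 + 71181) = 1/71112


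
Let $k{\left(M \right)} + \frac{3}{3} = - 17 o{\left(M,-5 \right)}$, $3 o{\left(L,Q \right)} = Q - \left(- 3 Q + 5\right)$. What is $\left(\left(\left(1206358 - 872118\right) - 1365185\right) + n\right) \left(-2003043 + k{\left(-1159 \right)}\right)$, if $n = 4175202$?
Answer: $- \frac{18892919045699}{3} \approx -6.2976 \cdot 10^{12}$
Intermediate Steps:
$o{\left(L,Q \right)} = - \frac{5}{3} + \frac{4 Q}{3}$ ($o{\left(L,Q \right)} = \frac{Q - \left(- 3 Q + 5\right)}{3} = \frac{Q - \left(5 - 3 Q\right)}{3} = \frac{Q + \left(-5 + 3 Q\right)}{3} = \frac{-5 + 4 Q}{3} = - \frac{5}{3} + \frac{4 Q}{3}$)
$k{\left(M \right)} = \frac{422}{3}$ ($k{\left(M \right)} = -1 - 17 \left(- \frac{5}{3} + \frac{4}{3} \left(-5\right)\right) = -1 - 17 \left(- \frac{5}{3} - \frac{20}{3}\right) = -1 - - \frac{425}{3} = -1 + \frac{425}{3} = \frac{422}{3}$)
$\left(\left(\left(1206358 - 872118\right) - 1365185\right) + n\right) \left(-2003043 + k{\left(-1159 \right)}\right) = \left(\left(\left(1206358 - 872118\right) - 1365185\right) + 4175202\right) \left(-2003043 + \frac{422}{3}\right) = \left(\left(334240 - 1365185\right) + 4175202\right) \left(- \frac{6008707}{3}\right) = \left(-1030945 + 4175202\right) \left(- \frac{6008707}{3}\right) = 3144257 \left(- \frac{6008707}{3}\right) = - \frac{18892919045699}{3}$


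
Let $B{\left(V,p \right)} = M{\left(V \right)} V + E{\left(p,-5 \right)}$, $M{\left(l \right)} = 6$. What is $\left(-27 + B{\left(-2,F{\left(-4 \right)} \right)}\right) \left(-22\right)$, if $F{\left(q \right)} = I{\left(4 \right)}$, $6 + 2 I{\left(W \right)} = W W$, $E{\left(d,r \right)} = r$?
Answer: $968$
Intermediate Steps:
$I{\left(W \right)} = -3 + \frac{W^{2}}{2}$ ($I{\left(W \right)} = -3 + \frac{W W}{2} = -3 + \frac{W^{2}}{2}$)
$F{\left(q \right)} = 5$ ($F{\left(q \right)} = -3 + \frac{4^{2}}{2} = -3 + \frac{1}{2} \cdot 16 = -3 + 8 = 5$)
$B{\left(V,p \right)} = -5 + 6 V$ ($B{\left(V,p \right)} = 6 V - 5 = -5 + 6 V$)
$\left(-27 + B{\left(-2,F{\left(-4 \right)} \right)}\right) \left(-22\right) = \left(-27 + \left(-5 + 6 \left(-2\right)\right)\right) \left(-22\right) = \left(-27 - 17\right) \left(-22\right) = \left(-44\right) \left(-22\right) = 968$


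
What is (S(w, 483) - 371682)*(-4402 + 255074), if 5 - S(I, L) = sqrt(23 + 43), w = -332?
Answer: -93169016944 - 250672*sqrt(66) ≈ -9.3171e+10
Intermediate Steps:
S(I, L) = 5 - sqrt(66) (S(I, L) = 5 - sqrt(23 + 43) = 5 - sqrt(66))
(S(w, 483) - 371682)*(-4402 + 255074) = ((5 - sqrt(66)) - 371682)*(-4402 + 255074) = (-371677 - sqrt(66))*250672 = -93169016944 - 250672*sqrt(66)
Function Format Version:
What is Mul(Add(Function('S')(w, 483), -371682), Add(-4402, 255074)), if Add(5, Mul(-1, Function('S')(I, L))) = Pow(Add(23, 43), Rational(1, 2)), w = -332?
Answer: Add(-93169016944, Mul(-250672, Pow(66, Rational(1, 2)))) ≈ -9.3171e+10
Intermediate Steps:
Function('S')(I, L) = Add(5, Mul(-1, Pow(66, Rational(1, 2)))) (Function('S')(I, L) = Add(5, Mul(-1, Pow(Add(23, 43), Rational(1, 2)))) = Add(5, Mul(-1, Pow(66, Rational(1, 2)))))
Mul(Add(Function('S')(w, 483), -371682), Add(-4402, 255074)) = Mul(Add(Add(5, Mul(-1, Pow(66, Rational(1, 2)))), -371682), Add(-4402, 255074)) = Mul(Add(-371677, Mul(-1, Pow(66, Rational(1, 2)))), 250672) = Add(-93169016944, Mul(-250672, Pow(66, Rational(1, 2))))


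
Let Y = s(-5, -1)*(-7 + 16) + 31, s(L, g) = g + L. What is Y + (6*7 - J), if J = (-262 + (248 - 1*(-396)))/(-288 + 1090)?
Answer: 7428/401 ≈ 18.524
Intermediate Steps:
s(L, g) = L + g
J = 191/401 (J = (-262 + (248 + 396))/802 = (-262 + 644)*(1/802) = 382*(1/802) = 191/401 ≈ 0.47631)
Y = -23 (Y = (-5 - 1)*(-7 + 16) + 31 = -6*9 + 31 = -54 + 31 = -23)
Y + (6*7 - J) = -23 + (6*7 - 1*191/401) = -23 + (42 - 191/401) = -23 + 16651/401 = 7428/401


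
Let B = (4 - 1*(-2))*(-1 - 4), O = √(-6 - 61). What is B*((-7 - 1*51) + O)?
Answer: 1740 - 30*I*√67 ≈ 1740.0 - 245.56*I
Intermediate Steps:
O = I*√67 (O = √(-67) = I*√67 ≈ 8.1853*I)
B = -30 (B = (4 + 2)*(-5) = 6*(-5) = -30)
B*((-7 - 1*51) + O) = -30*((-7 - 1*51) + I*√67) = -30*((-7 - 51) + I*√67) = -30*(-58 + I*√67) = 1740 - 30*I*√67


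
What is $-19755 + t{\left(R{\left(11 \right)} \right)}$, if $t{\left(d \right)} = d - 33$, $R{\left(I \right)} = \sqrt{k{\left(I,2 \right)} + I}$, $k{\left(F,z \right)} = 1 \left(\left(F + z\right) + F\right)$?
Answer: $-19788 + \sqrt{35} \approx -19782.0$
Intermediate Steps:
$k{\left(F,z \right)} = z + 2 F$ ($k{\left(F,z \right)} = 1 \left(z + 2 F\right) = z + 2 F$)
$R{\left(I \right)} = \sqrt{2 + 3 I}$ ($R{\left(I \right)} = \sqrt{\left(2 + 2 I\right) + I} = \sqrt{2 + 3 I}$)
$t{\left(d \right)} = -33 + d$ ($t{\left(d \right)} = d - 33 = -33 + d$)
$-19755 + t{\left(R{\left(11 \right)} \right)} = -19755 - \left(33 - \sqrt{2 + 3 \cdot 11}\right) = -19755 - \left(33 - \sqrt{2 + 33}\right) = -19755 - \left(33 - \sqrt{35}\right) = -19788 + \sqrt{35}$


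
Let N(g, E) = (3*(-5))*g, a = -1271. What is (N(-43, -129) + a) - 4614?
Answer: -5240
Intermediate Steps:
N(g, E) = -15*g
(N(-43, -129) + a) - 4614 = (-15*(-43) - 1271) - 4614 = (645 - 1271) - 4614 = -626 - 4614 = -5240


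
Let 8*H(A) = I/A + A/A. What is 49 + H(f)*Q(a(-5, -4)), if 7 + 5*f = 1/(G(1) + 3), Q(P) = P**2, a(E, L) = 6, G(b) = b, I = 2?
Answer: 281/6 ≈ 46.833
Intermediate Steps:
f = -27/20 (f = -7/5 + 1/(5*(1 + 3)) = -7/5 + (1/5)/4 = -7/5 + (1/5)*(1/4) = -7/5 + 1/20 = -27/20 ≈ -1.3500)
H(A) = 1/8 + 1/(4*A) (H(A) = (2/A + A/A)/8 = (2/A + 1)/8 = (1 + 2/A)/8 = 1/8 + 1/(4*A))
49 + H(f)*Q(a(-5, -4)) = 49 + ((2 - 27/20)/(8*(-27/20)))*6**2 = 49 + ((1/8)*(-20/27)*(13/20))*36 = 49 - 13/216*36 = 49 - 13/6 = 281/6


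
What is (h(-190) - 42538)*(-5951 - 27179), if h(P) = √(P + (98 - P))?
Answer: 1409283940 - 231910*√2 ≈ 1.4090e+9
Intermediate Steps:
h(P) = 7*√2 (h(P) = √98 = 7*√2)
(h(-190) - 42538)*(-5951 - 27179) = (7*√2 - 42538)*(-5951 - 27179) = (-42538 + 7*√2)*(-33130) = 1409283940 - 231910*√2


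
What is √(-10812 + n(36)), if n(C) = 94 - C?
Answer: I*√10754 ≈ 103.7*I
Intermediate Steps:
√(-10812 + n(36)) = √(-10812 + (94 - 1*36)) = √(-10812 + (94 - 36)) = √(-10812 + 58) = √(-10754) = I*√10754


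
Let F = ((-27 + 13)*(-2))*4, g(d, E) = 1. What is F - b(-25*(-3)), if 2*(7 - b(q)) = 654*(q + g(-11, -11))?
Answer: 24957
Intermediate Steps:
F = 112 (F = -14*(-2)*4 = 28*4 = 112)
b(q) = -320 - 327*q (b(q) = 7 - 327*(q + 1) = 7 - 327*(1 + q) = 7 - (654 + 654*q)/2 = 7 + (-327 - 327*q) = -320 - 327*q)
F - b(-25*(-3)) = 112 - (-320 - (-8175)*(-3)) = 112 - (-320 - 327*75) = 112 - (-320 - 24525) = 112 - 1*(-24845) = 112 + 24845 = 24957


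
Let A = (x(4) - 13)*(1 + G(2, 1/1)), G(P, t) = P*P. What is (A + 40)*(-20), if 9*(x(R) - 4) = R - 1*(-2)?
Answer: 100/3 ≈ 33.333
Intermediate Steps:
G(P, t) = P²
x(R) = 38/9 + R/9 (x(R) = 4 + (R - 1*(-2))/9 = 4 + (R + 2)/9 = 4 + (2 + R)/9 = 4 + (2/9 + R/9) = 38/9 + R/9)
A = -125/3 (A = ((38/9 + (⅑)*4) - 13)*(1 + 2²) = ((38/9 + 4/9) - 13)*(1 + 4) = (14/3 - 13)*5 = -25/3*5 = -125/3 ≈ -41.667)
(A + 40)*(-20) = (-125/3 + 40)*(-20) = -5/3*(-20) = 100/3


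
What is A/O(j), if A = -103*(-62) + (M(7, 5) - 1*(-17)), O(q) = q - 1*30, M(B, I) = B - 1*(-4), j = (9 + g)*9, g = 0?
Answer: 2138/17 ≈ 125.76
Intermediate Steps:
j = 81 (j = (9 + 0)*9 = 9*9 = 81)
M(B, I) = 4 + B (M(B, I) = B + 4 = 4 + B)
O(q) = -30 + q (O(q) = q - 30 = -30 + q)
A = 6414 (A = -103*(-62) + ((4 + 7) - 1*(-17)) = 6386 + (11 + 17) = 6386 + 28 = 6414)
A/O(j) = 6414/(-30 + 81) = 6414/51 = 6414*(1/51) = 2138/17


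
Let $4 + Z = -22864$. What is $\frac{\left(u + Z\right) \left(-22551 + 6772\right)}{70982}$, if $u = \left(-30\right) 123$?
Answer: $\frac{209529341}{35491} \approx 5903.7$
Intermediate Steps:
$u = -3690$
$Z = -22868$ ($Z = -4 - 22864 = -22868$)
$\frac{\left(u + Z\right) \left(-22551 + 6772\right)}{70982} = \frac{\left(-3690 - 22868\right) \left(-22551 + 6772\right)}{70982} = \left(-26558\right) \left(-15779\right) \frac{1}{70982} = 419058682 \cdot \frac{1}{70982} = \frac{209529341}{35491}$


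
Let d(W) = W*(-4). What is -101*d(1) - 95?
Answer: 309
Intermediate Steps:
d(W) = -4*W
-101*d(1) - 95 = -(-404) - 95 = -101*(-4) - 95 = 404 - 95 = 309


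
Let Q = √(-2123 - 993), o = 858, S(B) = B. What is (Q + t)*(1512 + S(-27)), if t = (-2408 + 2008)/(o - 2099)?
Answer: 594000/1241 + 2970*I*√779 ≈ 478.65 + 82894.0*I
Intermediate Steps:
Q = 2*I*√779 (Q = √(-3116) = 2*I*√779 ≈ 55.821*I)
t = 400/1241 (t = (-2408 + 2008)/(858 - 2099) = -400/(-1241) = -400*(-1/1241) = 400/1241 ≈ 0.32232)
(Q + t)*(1512 + S(-27)) = (2*I*√779 + 400/1241)*(1512 - 27) = (400/1241 + 2*I*√779)*1485 = 594000/1241 + 2970*I*√779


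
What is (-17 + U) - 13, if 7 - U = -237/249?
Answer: -1830/83 ≈ -22.048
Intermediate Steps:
U = 660/83 (U = 7 - (-237)/249 = 7 - 1*(-79/83) = 7 + 79/83 = 660/83 ≈ 7.9518)
(-17 + U) - 13 = (-17 + 660/83) - 13 = -751/83 - 13 = -1830/83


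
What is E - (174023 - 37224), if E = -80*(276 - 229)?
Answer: -140559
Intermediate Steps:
E = -3760 (E = -80*47 = -3760)
E - (174023 - 37224) = -3760 - (174023 - 37224) = -3760 - 1*136799 = -3760 - 136799 = -140559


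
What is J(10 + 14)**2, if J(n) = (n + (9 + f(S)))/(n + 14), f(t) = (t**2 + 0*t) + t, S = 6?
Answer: 5625/1444 ≈ 3.8954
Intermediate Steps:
f(t) = t + t**2 (f(t) = (t**2 + 0) + t = t**2 + t = t + t**2)
J(n) = (51 + n)/(14 + n) (J(n) = (n + (9 + 6*(1 + 6)))/(n + 14) = (n + (9 + 6*7))/(14 + n) = (n + (9 + 42))/(14 + n) = (n + 51)/(14 + n) = (51 + n)/(14 + n))
J(10 + 14)**2 = ((51 + (10 + 14))/(14 + (10 + 14)))**2 = ((51 + 24)/(14 + 24))**2 = (75/38)**2 = 5625/1444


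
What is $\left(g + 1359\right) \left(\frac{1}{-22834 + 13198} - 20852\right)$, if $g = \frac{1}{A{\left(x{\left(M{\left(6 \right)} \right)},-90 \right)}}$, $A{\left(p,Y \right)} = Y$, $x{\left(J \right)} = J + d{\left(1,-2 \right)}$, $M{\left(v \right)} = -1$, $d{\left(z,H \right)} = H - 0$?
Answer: $- \frac{2234139257887}{78840} \approx -2.8338 \cdot 10^{7}$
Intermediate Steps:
$d{\left(z,H \right)} = H$ ($d{\left(z,H \right)} = H + 0 = H$)
$x{\left(J \right)} = -2 + J$ ($x{\left(J \right)} = J - 2 = -2 + J$)
$g = - \frac{1}{90}$ ($g = \frac{1}{-90} = - \frac{1}{90} \approx -0.011111$)
$\left(g + 1359\right) \left(\frac{1}{-22834 + 13198} - 20852\right) = \left(- \frac{1}{90} + 1359\right) \left(\frac{1}{-22834 + 13198} - 20852\right) = \frac{122309 \left(\frac{1}{-9636} - 20852\right)}{90} = \frac{122309 \left(- \frac{1}{9636} - 20852\right)}{90} = \frac{122309}{90} \left(- \frac{200929873}{9636}\right) = - \frac{2234139257887}{78840}$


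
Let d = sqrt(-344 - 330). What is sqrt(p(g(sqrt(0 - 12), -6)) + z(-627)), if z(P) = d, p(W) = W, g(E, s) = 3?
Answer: sqrt(3 + I*sqrt(674)) ≈ 3.8167 + 3.4011*I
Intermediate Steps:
d = I*sqrt(674) (d = sqrt(-674) = I*sqrt(674) ≈ 25.962*I)
z(P) = I*sqrt(674)
sqrt(p(g(sqrt(0 - 12), -6)) + z(-627)) = sqrt(3 + I*sqrt(674))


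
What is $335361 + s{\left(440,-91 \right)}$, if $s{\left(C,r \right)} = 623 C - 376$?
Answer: $609105$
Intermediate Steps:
$s{\left(C,r \right)} = -376 + 623 C$
$335361 + s{\left(440,-91 \right)} = 335361 + \left(-376 + 623 \cdot 440\right) = 335361 + \left(-376 + 274120\right) = 335361 + 273744 = 609105$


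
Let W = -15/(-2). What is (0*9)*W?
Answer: 0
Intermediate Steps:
W = 15/2 (W = -15*(-½) = 15/2 ≈ 7.5000)
(0*9)*W = (0*9)*(15/2) = 0*(15/2) = 0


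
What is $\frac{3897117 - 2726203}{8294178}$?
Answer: $\frac{585457}{4147089} \approx 0.14117$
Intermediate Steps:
$\frac{3897117 - 2726203}{8294178} = 1170914 \cdot \frac{1}{8294178} = \frac{585457}{4147089}$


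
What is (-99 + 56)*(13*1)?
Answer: -559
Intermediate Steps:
(-99 + 56)*(13*1) = -43*13 = -559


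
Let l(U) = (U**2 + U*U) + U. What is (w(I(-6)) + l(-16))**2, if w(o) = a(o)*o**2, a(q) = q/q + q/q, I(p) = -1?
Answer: 248004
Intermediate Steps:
a(q) = 2 (a(q) = 1 + 1 = 2)
l(U) = U + 2*U**2 (l(U) = (U**2 + U**2) + U = 2*U**2 + U = U + 2*U**2)
w(o) = 2*o**2
(w(I(-6)) + l(-16))**2 = (2*(-1)**2 - 16*(1 + 2*(-16)))**2 = (2*1 - 16*(1 - 32))**2 = (2 - 16*(-31))**2 = (2 + 496)**2 = 498**2 = 248004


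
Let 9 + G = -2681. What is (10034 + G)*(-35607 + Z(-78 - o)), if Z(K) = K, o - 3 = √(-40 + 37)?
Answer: -262092672 - 7344*I*√3 ≈ -2.6209e+8 - 12720.0*I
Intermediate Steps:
o = 3 + I*√3 (o = 3 + √(-40 + 37) = 3 + √(-3) = 3 + I*√3 ≈ 3.0 + 1.732*I)
G = -2690 (G = -9 - 2681 = -2690)
(10034 + G)*(-35607 + Z(-78 - o)) = (10034 - 2690)*(-35607 + (-78 - (3 + I*√3))) = 7344*(-35607 + (-78 + (-3 - I*√3))) = 7344*(-35607 + (-81 - I*√3)) = 7344*(-35688 - I*√3) = -262092672 - 7344*I*√3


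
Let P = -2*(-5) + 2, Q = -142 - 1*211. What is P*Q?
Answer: -4236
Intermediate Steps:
Q = -353 (Q = -142 - 211 = -353)
P = 12 (P = 10 + 2 = 12)
P*Q = 12*(-353) = -4236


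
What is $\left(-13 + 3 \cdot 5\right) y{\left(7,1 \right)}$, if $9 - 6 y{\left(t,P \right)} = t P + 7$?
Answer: $- \frac{5}{3} \approx -1.6667$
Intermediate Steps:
$y{\left(t,P \right)} = \frac{1}{3} - \frac{P t}{6}$ ($y{\left(t,P \right)} = \frac{3}{2} - \frac{t P + 7}{6} = \frac{3}{2} - \frac{P t + 7}{6} = \frac{3}{2} - \frac{7 + P t}{6} = \frac{3}{2} - \left(\frac{7}{6} + \frac{P t}{6}\right) = \frac{1}{3} - \frac{P t}{6}$)
$\left(-13 + 3 \cdot 5\right) y{\left(7,1 \right)} = \left(-13 + 3 \cdot 5\right) \left(\frac{1}{3} - \frac{1}{6} \cdot 7\right) = \left(-13 + 15\right) \left(\frac{1}{3} - \frac{7}{6}\right) = 2 \left(- \frac{5}{6}\right) = - \frac{5}{3}$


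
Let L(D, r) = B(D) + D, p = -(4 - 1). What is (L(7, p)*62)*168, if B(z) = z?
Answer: 145824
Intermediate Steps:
p = -3 (p = -1*3 = -3)
L(D, r) = 2*D (L(D, r) = D + D = 2*D)
(L(7, p)*62)*168 = ((2*7)*62)*168 = (14*62)*168 = 868*168 = 145824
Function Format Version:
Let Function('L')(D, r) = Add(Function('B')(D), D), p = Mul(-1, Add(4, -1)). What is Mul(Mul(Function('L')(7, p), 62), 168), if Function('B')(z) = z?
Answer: 145824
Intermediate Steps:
p = -3 (p = Mul(-1, 3) = -3)
Function('L')(D, r) = Mul(2, D) (Function('L')(D, r) = Add(D, D) = Mul(2, D))
Mul(Mul(Function('L')(7, p), 62), 168) = Mul(Mul(Mul(2, 7), 62), 168) = Mul(Mul(14, 62), 168) = Mul(868, 168) = 145824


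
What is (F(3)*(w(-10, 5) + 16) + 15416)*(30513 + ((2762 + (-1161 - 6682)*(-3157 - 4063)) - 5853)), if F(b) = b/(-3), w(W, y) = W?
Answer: 873036321620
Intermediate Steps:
F(b) = -b/3 (F(b) = b*(-⅓) = -b/3)
(F(3)*(w(-10, 5) + 16) + 15416)*(30513 + ((2762 + (-1161 - 6682)*(-3157 - 4063)) - 5853)) = ((-⅓*3)*(-10 + 16) + 15416)*(30513 + ((2762 + (-1161 - 6682)*(-3157 - 4063)) - 5853)) = (-1*6 + 15416)*(30513 + ((2762 - 7843*(-7220)) - 5853)) = (-6 + 15416)*(30513 + ((2762 + 56626460) - 5853)) = 15410*(30513 + (56629222 - 5853)) = 15410*(30513 + 56623369) = 15410*56653882 = 873036321620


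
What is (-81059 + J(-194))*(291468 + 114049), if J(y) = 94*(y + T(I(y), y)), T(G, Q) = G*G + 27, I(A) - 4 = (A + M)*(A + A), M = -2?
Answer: 220474375282672623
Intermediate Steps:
I(A) = 4 + 2*A*(-2 + A) (I(A) = 4 + (A - 2)*(A + A) = 4 + (-2 + A)*(2*A) = 4 + 2*A*(-2 + A))
T(G, Q) = 27 + G² (T(G, Q) = G² + 27 = 27 + G²)
J(y) = 2538 + 94*y + 94*(4 - 4*y + 2*y²)² (J(y) = 94*(y + (27 + (4 - 4*y + 2*y²)²)) = 94*(27 + y + (4 - 4*y + 2*y²)²) = 2538 + 94*y + 94*(4 - 4*y + 2*y²)²)
(-81059 + J(-194))*(291468 + 114049) = (-81059 + (2538 + 94*(-194) + 376*(2 + (-194)² - 2*(-194))²))*(291468 + 114049) = (-81059 + (2538 - 18236 + 376*(2 + 37636 + 388)²))*405517 = (-81059 + (2538 - 18236 + 376*38026²))*405517 = (-81059 + (2538 - 18236 + 376*1445976676))*405517 = (-81059 + (2538 - 18236 + 543687230176))*405517 = (-81059 + 543687214478)*405517 = 543687133419*405517 = 220474375282672623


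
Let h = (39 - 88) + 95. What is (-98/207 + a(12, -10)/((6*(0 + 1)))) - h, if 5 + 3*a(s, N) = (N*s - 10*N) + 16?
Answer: -19447/414 ≈ -46.973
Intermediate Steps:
a(s, N) = 11/3 - 10*N/3 + N*s/3 (a(s, N) = -5/3 + ((N*s - 10*N) + 16)/3 = -5/3 + ((-10*N + N*s) + 16)/3 = -5/3 + (16 - 10*N + N*s)/3 = -5/3 + (16/3 - 10*N/3 + N*s/3) = 11/3 - 10*N/3 + N*s/3)
h = 46 (h = -49 + 95 = 46)
(-98/207 + a(12, -10)/((6*(0 + 1)))) - h = (-98/207 + (11/3 - 10/3*(-10) + (1/3)*(-10)*12)/((6*(0 + 1)))) - 1*46 = (-98*1/207 + (11/3 + 100/3 - 40)/((6*1))) - 46 = (-98/207 - 3/6) - 46 = (-98/207 - 3*1/6) - 46 = (-98/207 - 1/2) - 46 = -403/414 - 46 = -19447/414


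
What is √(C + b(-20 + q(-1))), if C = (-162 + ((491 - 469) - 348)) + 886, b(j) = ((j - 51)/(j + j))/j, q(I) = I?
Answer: √19498/7 ≈ 19.948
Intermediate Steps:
b(j) = (-51 + j)/(2*j²) (b(j) = ((-51 + j)/((2*j)))/j = ((-51 + j)*(1/(2*j)))/j = ((-51 + j)/(2*j))/j = (-51 + j)/(2*j²))
C = 398 (C = (-162 + (22 - 348)) + 886 = (-162 - 326) + 886 = -488 + 886 = 398)
√(C + b(-20 + q(-1))) = √(398 + (-51 + (-20 - 1))/(2*(-20 - 1)²)) = √(398 + (½)*(-51 - 21)/(-21)²) = √(398 + (½)*(1/441)*(-72)) = √(398 - 4/49) = √(19498/49) = √19498/7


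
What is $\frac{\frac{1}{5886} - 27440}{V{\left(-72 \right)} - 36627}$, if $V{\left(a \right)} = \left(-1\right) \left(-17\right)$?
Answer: $\frac{161511839}{215486460} \approx 0.74952$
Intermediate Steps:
$V{\left(a \right)} = 17$
$\frac{\frac{1}{5886} - 27440}{V{\left(-72 \right)} - 36627} = \frac{\frac{1}{5886} - 27440}{17 - 36627} = \frac{\frac{1}{5886} - 27440}{-36610} = \left(- \frac{161511839}{5886}\right) \left(- \frac{1}{36610}\right) = \frac{161511839}{215486460}$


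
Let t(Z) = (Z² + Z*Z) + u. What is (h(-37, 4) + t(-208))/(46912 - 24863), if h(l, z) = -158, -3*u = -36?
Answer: 86382/22049 ≈ 3.9177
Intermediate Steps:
u = 12 (u = -⅓*(-36) = 12)
t(Z) = 12 + 2*Z² (t(Z) = (Z² + Z*Z) + 12 = (Z² + Z²) + 12 = 2*Z² + 12 = 12 + 2*Z²)
(h(-37, 4) + t(-208))/(46912 - 24863) = (-158 + (12 + 2*(-208)²))/(46912 - 24863) = (-158 + (12 + 2*43264))/22049 = (-158 + (12 + 86528))*(1/22049) = (-158 + 86540)*(1/22049) = 86382*(1/22049) = 86382/22049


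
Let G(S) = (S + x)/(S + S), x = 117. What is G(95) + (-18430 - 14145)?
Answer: -3094519/95 ≈ -32574.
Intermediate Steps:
G(S) = (117 + S)/(2*S) (G(S) = (S + 117)/(S + S) = (117 + S)/((2*S)) = (117 + S)*(1/(2*S)) = (117 + S)/(2*S))
G(95) + (-18430 - 14145) = (½)*(117 + 95)/95 + (-18430 - 14145) = (½)*(1/95)*212 - 32575 = 106/95 - 32575 = -3094519/95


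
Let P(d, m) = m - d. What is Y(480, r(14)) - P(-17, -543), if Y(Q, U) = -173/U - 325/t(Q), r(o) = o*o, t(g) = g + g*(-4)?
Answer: 7413641/14112 ≈ 525.34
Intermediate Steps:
t(g) = -3*g (t(g) = g - 4*g = -3*g)
r(o) = o²
Y(Q, U) = -173/U + 325/(3*Q) (Y(Q, U) = -173/U - 325*(-1/(3*Q)) = -173/U - (-325)/(3*Q) = -173/U + 325/(3*Q))
Y(480, r(14)) - P(-17, -543) = (-173/(14²) + (325/3)/480) - (-543 - 1*(-17)) = (-173/196 + (325/3)*(1/480)) - (-543 + 17) = (-173*1/196 + 65/288) - 1*(-526) = (-173/196 + 65/288) + 526 = -9271/14112 + 526 = 7413641/14112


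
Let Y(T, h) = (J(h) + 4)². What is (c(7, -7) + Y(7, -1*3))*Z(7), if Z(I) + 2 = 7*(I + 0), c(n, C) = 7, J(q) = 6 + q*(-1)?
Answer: 8272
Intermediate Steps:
J(q) = 6 - q
Z(I) = -2 + 7*I (Z(I) = -2 + 7*(I + 0) = -2 + 7*I)
Y(T, h) = (10 - h)² (Y(T, h) = ((6 - h) + 4)² = (10 - h)²)
(c(7, -7) + Y(7, -1*3))*Z(7) = (7 + (-10 - 1*3)²)*(-2 + 7*7) = (7 + (-10 - 3)²)*(-2 + 49) = (7 + (-13)²)*47 = (7 + 169)*47 = 176*47 = 8272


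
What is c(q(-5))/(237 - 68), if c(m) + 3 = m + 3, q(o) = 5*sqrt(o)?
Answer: 5*I*sqrt(5)/169 ≈ 0.066156*I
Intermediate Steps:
c(m) = m (c(m) = -3 + (m + 3) = -3 + (3 + m) = m)
c(q(-5))/(237 - 68) = (5*sqrt(-5))/(237 - 68) = (5*(I*sqrt(5)))/169 = (5*I*sqrt(5))/169 = 5*I*sqrt(5)/169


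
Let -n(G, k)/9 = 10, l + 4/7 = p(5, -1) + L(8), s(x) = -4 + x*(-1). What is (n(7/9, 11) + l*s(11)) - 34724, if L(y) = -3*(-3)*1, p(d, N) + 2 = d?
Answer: -244898/7 ≈ -34985.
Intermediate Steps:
p(d, N) = -2 + d
s(x) = -4 - x
L(y) = 9 (L(y) = 9*1 = 9)
l = 80/7 (l = -4/7 + ((-2 + 5) + 9) = -4/7 + (3 + 9) = -4/7 + 12 = 80/7 ≈ 11.429)
n(G, k) = -90 (n(G, k) = -9*10 = -90)
(n(7/9, 11) + l*s(11)) - 34724 = (-90 + 80*(-4 - 1*11)/7) - 34724 = (-90 + 80*(-4 - 11)/7) - 34724 = (-90 + (80/7)*(-15)) - 34724 = (-90 - 1200/7) - 34724 = -1830/7 - 34724 = -244898/7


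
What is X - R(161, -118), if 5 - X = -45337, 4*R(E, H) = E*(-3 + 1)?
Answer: 90845/2 ≈ 45423.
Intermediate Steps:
R(E, H) = -E/2 (R(E, H) = (E*(-3 + 1))/4 = (E*(-2))/4 = (-2*E)/4 = -E/2)
X = 45342 (X = 5 - 1*(-45337) = 5 + 45337 = 45342)
X - R(161, -118) = 45342 - (-1)*161/2 = 45342 - 1*(-161/2) = 45342 + 161/2 = 90845/2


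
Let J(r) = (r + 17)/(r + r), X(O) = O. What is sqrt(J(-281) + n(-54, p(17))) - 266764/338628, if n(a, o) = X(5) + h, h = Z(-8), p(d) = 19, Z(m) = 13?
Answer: -66691/84657 + sqrt(1458390)/281 ≈ 3.5099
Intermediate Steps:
h = 13
n(a, o) = 18 (n(a, o) = 5 + 13 = 18)
J(r) = (17 + r)/(2*r) (J(r) = (17 + r)/((2*r)) = (17 + r)*(1/(2*r)) = (17 + r)/(2*r))
sqrt(J(-281) + n(-54, p(17))) - 266764/338628 = sqrt((1/2)*(17 - 281)/(-281) + 18) - 266764/338628 = sqrt((1/2)*(-1/281)*(-264) + 18) - 266764/338628 = sqrt(132/281 + 18) - 1*66691/84657 = sqrt(5190/281) - 66691/84657 = sqrt(1458390)/281 - 66691/84657 = -66691/84657 + sqrt(1458390)/281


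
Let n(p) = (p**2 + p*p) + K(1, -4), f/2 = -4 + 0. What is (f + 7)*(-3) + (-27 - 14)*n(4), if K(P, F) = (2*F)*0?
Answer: -1309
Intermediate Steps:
K(P, F) = 0
f = -8 (f = 2*(-4 + 0) = 2*(-4) = -8)
n(p) = 2*p**2 (n(p) = (p**2 + p*p) + 0 = (p**2 + p**2) + 0 = 2*p**2 + 0 = 2*p**2)
(f + 7)*(-3) + (-27 - 14)*n(4) = (-8 + 7)*(-3) + (-27 - 14)*(2*4**2) = -1*(-3) - 82*16 = 3 - 41*32 = 3 - 1312 = -1309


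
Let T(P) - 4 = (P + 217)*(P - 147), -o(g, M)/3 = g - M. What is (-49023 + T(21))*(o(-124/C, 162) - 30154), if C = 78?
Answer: 30466837354/13 ≈ 2.3436e+9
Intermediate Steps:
o(g, M) = -3*g + 3*M (o(g, M) = -3*(g - M) = -3*g + 3*M)
T(P) = 4 + (-147 + P)*(217 + P) (T(P) = 4 + (P + 217)*(P - 147) = 4 + (217 + P)*(-147 + P) = 4 + (-147 + P)*(217 + P))
(-49023 + T(21))*(o(-124/C, 162) - 30154) = (-49023 + (-31895 + 21² + 70*21))*((-(-372)/78 + 3*162) - 30154) = (-49023 + (-31895 + 441 + 1470))*((-(-372)/78 + 486) - 30154) = (-49023 - 29984)*((-3*(-62/39) + 486) - 30154) = -79007*((62/13 + 486) - 30154) = -79007*(6380/13 - 30154) = -79007*(-385622/13) = 30466837354/13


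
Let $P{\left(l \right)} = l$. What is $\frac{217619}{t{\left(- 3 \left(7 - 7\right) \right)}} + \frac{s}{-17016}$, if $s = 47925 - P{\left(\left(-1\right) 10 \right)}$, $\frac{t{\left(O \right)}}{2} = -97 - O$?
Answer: $- \frac{1856152147}{1650552} \approx -1124.6$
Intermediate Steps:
$t{\left(O \right)} = -194 - 2 O$ ($t{\left(O \right)} = 2 \left(-97 - O\right) = -194 - 2 O$)
$s = 47935$ ($s = 47925 - \left(-1\right) 10 = 47925 - -10 = 47925 + 10 = 47935$)
$\frac{217619}{t{\left(- 3 \left(7 - 7\right) \right)}} + \frac{s}{-17016} = \frac{217619}{-194 - 2 \left(- 3 \left(7 - 7\right)\right)} + \frac{47935}{-17016} = \frac{217619}{-194 - 2 \left(\left(-3\right) 0\right)} + 47935 \left(- \frac{1}{17016}\right) = \frac{217619}{-194 - 0} - \frac{47935}{17016} = \frac{217619}{-194 + 0} - \frac{47935}{17016} = \frac{217619}{-194} - \frac{47935}{17016} = 217619 \left(- \frac{1}{194}\right) - \frac{47935}{17016} = - \frac{217619}{194} - \frac{47935}{17016} = - \frac{1856152147}{1650552}$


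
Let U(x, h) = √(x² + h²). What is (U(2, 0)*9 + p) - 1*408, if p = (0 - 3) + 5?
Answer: -388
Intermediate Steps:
p = 2 (p = -3 + 5 = 2)
U(x, h) = √(h² + x²)
(U(2, 0)*9 + p) - 1*408 = (√(0² + 2²)*9 + 2) - 1*408 = (√(0 + 4)*9 + 2) - 408 = (√4*9 + 2) - 408 = (2*9 + 2) - 408 = (18 + 2) - 408 = 20 - 408 = -388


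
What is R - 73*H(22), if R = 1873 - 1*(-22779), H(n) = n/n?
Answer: 24579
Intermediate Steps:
H(n) = 1
R = 24652 (R = 1873 + 22779 = 24652)
R - 73*H(22) = 24652 - 73*1 = 24652 - 73 = 24579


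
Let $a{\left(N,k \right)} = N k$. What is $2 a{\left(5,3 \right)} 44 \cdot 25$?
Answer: $33000$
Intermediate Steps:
$2 a{\left(5,3 \right)} 44 \cdot 25 = 2 \cdot 5 \cdot 3 \cdot 44 \cdot 25 = 2 \cdot 15 \cdot 44 \cdot 25 = 30 \cdot 44 \cdot 25 = 1320 \cdot 25 = 33000$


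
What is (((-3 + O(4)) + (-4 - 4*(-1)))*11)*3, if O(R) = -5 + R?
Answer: -132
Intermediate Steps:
(((-3 + O(4)) + (-4 - 4*(-1)))*11)*3 = (((-3 + (-5 + 4)) + (-4 - 4*(-1)))*11)*3 = (((-3 - 1) + (-4 + 4))*11)*3 = ((-4 + 0)*11)*3 = -4*11*3 = -44*3 = -132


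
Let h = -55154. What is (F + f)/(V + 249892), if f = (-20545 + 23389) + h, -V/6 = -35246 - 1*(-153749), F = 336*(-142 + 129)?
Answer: 28339/230563 ≈ 0.12291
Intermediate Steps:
F = -4368 (F = 336*(-13) = -4368)
V = -711018 (V = -6*(-35246 - 1*(-153749)) = -6*(-35246 + 153749) = -6*118503 = -711018)
f = -52310 (f = (-20545 + 23389) - 55154 = 2844 - 55154 = -52310)
(F + f)/(V + 249892) = (-4368 - 52310)/(-711018 + 249892) = -56678/(-461126) = -56678*(-1/461126) = 28339/230563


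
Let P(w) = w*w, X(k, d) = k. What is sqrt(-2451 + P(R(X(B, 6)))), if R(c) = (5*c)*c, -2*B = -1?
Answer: I*sqrt(39191)/4 ≈ 49.492*I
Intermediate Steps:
B = 1/2 (B = -1/2*(-1) = 1/2 ≈ 0.50000)
R(c) = 5*c**2
P(w) = w**2
sqrt(-2451 + P(R(X(B, 6)))) = sqrt(-2451 + (5*(1/2)**2)**2) = sqrt(-2451 + (5*(1/4))**2) = sqrt(-2451 + (5/4)**2) = sqrt(-2451 + 25/16) = sqrt(-39191/16) = I*sqrt(39191)/4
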